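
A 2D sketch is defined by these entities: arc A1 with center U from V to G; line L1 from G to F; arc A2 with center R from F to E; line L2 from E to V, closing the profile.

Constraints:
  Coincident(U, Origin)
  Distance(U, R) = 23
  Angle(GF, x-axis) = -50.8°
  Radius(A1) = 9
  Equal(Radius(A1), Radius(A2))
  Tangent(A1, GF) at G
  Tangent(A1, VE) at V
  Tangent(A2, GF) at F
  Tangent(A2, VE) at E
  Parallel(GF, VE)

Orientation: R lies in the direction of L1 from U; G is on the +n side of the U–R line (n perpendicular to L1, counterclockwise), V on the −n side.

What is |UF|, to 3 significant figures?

24.7

Tangency of A1 to both parallel lines with radius 9.0 puts G and V at U ± 9.0·n: G = (6.97, 5.69), V = (-6.97, -5.69). Equal radii place F and E the same way about R: F = R + 9.0·n = (21.5, -12.1), E = R − 9.0·n = (7.56, -23.5). Then |UF| = |F − U| = 24.7.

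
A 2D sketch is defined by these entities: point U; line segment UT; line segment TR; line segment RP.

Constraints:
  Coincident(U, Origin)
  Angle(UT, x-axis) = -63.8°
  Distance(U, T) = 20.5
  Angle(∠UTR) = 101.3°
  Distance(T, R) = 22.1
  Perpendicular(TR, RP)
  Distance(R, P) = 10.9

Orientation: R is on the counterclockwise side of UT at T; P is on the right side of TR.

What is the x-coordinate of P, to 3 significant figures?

33.2

∠UTR = 101.3°, so TR runs at -63.8° + (180° − 101.3°) = 14.9° from the x-axis; with |TR| = 22.1, R = T + 22.1·(cos 14.9°, sin 14.9°) = (30.4, -12.7). The perpendicularity gives RP at right angles to TR; with |RP| = 10.9 on the right of TR, P = R + 10.9·(0.257, -0.966) = (33.2, -23.2). So P.x = 33.2.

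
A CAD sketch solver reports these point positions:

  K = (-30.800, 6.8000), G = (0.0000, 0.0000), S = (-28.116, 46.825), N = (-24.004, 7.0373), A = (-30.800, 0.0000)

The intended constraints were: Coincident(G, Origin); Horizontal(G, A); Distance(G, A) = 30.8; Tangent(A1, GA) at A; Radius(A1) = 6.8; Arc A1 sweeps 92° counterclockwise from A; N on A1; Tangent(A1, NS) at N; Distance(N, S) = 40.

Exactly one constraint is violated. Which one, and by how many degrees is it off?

Tangent(A1, NS) at N — off by 3.90°.

G = (0.00, 0.00) ✓; G.y = 0.00, A.y = 0.00 ✓; |GA| = 30.80 ✓; ∠(KA, AG) = 90.00° ✓; |KA| = 6.800 ✓; bearing(K→N) − bearing(K→A) = 92.00° ✓; |KN| = 6.800 ✓; ∠(KN, NS) = 86.10° ✗; |NS| = 40.00 ✓.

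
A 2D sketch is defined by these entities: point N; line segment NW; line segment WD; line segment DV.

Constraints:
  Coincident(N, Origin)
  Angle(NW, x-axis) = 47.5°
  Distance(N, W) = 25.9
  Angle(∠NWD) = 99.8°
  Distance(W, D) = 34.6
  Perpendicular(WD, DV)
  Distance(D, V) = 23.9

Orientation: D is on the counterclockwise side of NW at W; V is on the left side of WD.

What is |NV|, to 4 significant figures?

39.04

N is at the origin; NW runs at 47.5° with length 25.9, so W = 25.9·(cos 47.5°, sin 47.5°) = (17.50, 19.10). ∠NWD = 99.8°, so WD runs at 47.5° + (180° − 99.8°) = 127.7° from the x-axis; with |WD| = 34.6, D = W + 34.6·(cos 127.7°, sin 127.7°) = (-3.661, 46.47). WD ⟂ DV; with |DV| = 23.9 on the left of WD, V = D + 23.9·(-0.7912, -0.6115) = (-22.57, 31.86). Then |NV| = |V − N| = 39.04.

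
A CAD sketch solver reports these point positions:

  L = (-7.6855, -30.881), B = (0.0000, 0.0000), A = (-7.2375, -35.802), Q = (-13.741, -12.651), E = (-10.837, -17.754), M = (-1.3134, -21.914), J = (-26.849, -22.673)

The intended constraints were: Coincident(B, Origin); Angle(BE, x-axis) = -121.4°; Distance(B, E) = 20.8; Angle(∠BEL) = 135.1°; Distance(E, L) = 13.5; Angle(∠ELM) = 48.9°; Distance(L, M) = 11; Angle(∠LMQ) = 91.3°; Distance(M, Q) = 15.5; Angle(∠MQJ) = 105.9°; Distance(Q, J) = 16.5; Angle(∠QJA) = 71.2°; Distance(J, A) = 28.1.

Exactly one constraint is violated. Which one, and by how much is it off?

Distance(J, A) = 28.1 — off by 4.50.

B = (0.00, 0.00) ✓; BE at -121.4° ✓; |BE| = 20.80 ✓; ∠BEL = 135.1° ✓; |EL| = 13.50 ✓; ∠ELM = 48.90° ✓; |LM| = 11.00 ✓; ∠LMQ = 91.30° ✓; |MQ| = 15.50 ✓; ∠MQJ = 105.9° ✓; |QJ| = 16.50 ✓; ∠QJA = 71.20° ✓; |JA| = 23.60 ✗.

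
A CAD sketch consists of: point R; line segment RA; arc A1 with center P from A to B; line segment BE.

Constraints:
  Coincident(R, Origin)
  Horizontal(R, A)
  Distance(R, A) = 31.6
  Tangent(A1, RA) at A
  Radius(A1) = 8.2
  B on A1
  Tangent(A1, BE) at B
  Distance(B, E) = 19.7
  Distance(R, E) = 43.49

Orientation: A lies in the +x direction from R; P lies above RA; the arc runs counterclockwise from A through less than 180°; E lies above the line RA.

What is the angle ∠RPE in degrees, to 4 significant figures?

105.4°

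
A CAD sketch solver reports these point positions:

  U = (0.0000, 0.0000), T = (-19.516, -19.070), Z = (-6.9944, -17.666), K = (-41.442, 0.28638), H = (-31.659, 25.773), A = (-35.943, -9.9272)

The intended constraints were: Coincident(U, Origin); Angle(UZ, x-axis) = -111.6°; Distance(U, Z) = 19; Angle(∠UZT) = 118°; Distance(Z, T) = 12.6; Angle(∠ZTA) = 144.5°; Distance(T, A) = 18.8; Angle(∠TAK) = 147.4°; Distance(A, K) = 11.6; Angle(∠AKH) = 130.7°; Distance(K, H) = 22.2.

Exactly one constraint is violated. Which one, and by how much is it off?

Distance(K, H) = 22.2 — off by 5.10.

U = (0.00, 0.00) ✓; UZ at -111.6° ✓; |UZ| = 19.00 ✓; ∠UZT = 118.0° ✓; |ZT| = 12.60 ✓; ∠ZTA = 144.5° ✓; |TA| = 18.80 ✓; ∠TAK = 147.4° ✓; |AK| = 11.60 ✓; ∠AKH = 130.7° ✓; |KH| = 27.30 ✗.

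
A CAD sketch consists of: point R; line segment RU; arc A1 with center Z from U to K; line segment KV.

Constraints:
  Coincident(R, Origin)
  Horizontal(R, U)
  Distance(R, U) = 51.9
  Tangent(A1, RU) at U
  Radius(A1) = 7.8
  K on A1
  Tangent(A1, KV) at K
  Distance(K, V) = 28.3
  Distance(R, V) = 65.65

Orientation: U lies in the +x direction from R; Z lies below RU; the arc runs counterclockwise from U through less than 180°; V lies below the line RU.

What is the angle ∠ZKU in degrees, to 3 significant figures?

35.1°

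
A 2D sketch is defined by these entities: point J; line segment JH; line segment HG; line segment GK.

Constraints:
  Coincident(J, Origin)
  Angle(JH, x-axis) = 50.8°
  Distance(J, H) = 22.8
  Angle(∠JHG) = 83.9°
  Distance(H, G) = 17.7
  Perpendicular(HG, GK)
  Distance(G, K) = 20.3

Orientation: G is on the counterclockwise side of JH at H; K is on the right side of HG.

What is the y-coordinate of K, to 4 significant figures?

44.34

J is at the origin; JH runs at 50.8° with length 22.8, so H = 22.8·(cos 50.8°, sin 50.8°) = (14.41, 17.67). ∠JHG = 83.9°, so HG runs at 50.8° + (180° − 83.9°) = 146.9° from the x-axis; with |HG| = 17.7, G = H + 17.7·(cos 146.9°, sin 146.9°) = (-0.4174, 27.33). The perpendicularity gives GK at right angles to HG; with |GK| = 20.3 on the right of HG, K = G + 20.3·(0.5461, 0.8377) = (10.67, 44.34). So K.y = 44.34.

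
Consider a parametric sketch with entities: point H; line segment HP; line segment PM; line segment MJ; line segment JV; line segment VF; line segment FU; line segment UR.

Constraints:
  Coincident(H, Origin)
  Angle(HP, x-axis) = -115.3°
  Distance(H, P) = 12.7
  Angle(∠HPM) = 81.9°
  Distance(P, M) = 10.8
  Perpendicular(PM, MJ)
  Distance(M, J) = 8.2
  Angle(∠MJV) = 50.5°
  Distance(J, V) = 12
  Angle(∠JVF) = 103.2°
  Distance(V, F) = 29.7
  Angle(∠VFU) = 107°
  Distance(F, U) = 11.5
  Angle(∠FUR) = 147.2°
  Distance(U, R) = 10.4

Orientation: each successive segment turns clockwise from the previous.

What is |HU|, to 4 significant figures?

44.05

H is at the origin; HP runs at -115.3° with length 12.7, so P = (-5.427, -11.48). ∠HPM = 81.9° gives PM at 146.6° from the x-axis; with |PM| = 10.8, M = (-14.44, -5.537). PM ⟂ MJ, so MJ runs at 56.60°; with |MJ| = 8.2, J = (-9.930, 1.309). ∠MJV = 50.5° gives JV at -72.90° from the x-axis; with |JV| = 12.0, V = (-6.401, -10.16). ∠JVF = 103.2° gives VF at -149.7° from the x-axis; with |VF| = 29.7, F = (-32.04, -25.14). ∠VFU = 107.0° gives FU at 137.3° from the x-axis; with |FU| = 11.5, U = (-40.50, -17.35). Then |HU| = |U − H| = 44.05.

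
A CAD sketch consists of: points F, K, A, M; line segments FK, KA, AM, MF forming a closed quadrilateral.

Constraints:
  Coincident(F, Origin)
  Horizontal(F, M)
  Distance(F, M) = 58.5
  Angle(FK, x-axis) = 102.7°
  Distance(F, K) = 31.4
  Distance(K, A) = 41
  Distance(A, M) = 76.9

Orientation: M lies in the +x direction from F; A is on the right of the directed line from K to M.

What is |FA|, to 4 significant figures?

19.97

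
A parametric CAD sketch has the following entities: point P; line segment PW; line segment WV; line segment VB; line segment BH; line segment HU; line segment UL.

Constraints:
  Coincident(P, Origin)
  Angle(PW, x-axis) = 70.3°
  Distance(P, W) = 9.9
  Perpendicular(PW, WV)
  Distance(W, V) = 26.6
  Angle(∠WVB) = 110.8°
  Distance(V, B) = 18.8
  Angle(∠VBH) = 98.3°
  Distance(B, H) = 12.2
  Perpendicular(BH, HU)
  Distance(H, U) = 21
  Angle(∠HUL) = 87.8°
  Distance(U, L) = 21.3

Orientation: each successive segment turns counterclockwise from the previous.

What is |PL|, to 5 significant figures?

34.534

P is at the origin; PW runs at 70.3° with length 9.9, so W = (3.3372, 9.3206). PW ⟂ WV, so WV runs at 160.30°; with |WV| = 26.6, V = (-21.706, 18.287). ∠WVB = 110.8° gives VB at -130.50° from the x-axis; with |VB| = 18.8, B = (-33.915, 3.9917). ∠VBH = 98.3° gives BH at -48.800° from the x-axis; with |BH| = 12.2, H = (-25.879, -5.1878). BH ⟂ HU, so HU runs at 41.200°; with |HU| = 21.0, U = (-10.079, 8.6447). ∠HUL = 87.8° gives UL at 133.40° from the x-axis; with |UL| = 21.3, L = (-24.714, 24.121). Then |PL| = |L − P| = 34.534.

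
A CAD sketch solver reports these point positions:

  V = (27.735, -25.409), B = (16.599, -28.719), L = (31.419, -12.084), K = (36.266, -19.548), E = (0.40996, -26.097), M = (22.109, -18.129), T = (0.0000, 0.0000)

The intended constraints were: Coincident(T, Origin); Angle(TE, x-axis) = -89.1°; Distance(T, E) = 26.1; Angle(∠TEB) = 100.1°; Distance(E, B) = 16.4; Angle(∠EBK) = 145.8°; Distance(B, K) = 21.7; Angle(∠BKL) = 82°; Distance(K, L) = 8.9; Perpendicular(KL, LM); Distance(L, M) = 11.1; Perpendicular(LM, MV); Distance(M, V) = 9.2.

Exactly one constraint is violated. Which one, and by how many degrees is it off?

Perpendicular(LM, MV) — off by 4.70°.

T = (0.00, 0.00) ✓; TE at -89.10° ✓; |TE| = 26.10 ✓; ∠TEB = 100.1° ✓; |EB| = 16.40 ✓; ∠EBK = 145.8° ✓; |BK| = 21.70 ✓; ∠BKL = 82.00° ✓; |KL| = 8.900 ✓; ∠(KL, LM) = 90.00° ✓; |LM| = 11.10 ✓; ∠(LM, MV) = 94.70° ✗; |MV| = 9.201 ✓.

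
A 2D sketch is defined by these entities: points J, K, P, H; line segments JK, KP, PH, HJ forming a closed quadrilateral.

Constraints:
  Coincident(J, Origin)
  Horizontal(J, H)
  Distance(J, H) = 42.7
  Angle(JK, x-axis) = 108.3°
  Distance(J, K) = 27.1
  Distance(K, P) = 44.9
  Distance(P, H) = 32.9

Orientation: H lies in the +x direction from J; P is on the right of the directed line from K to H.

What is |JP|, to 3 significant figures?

18.8

Checks: |KP| = 44.90 ✓; |PH| = 32.90 ✓.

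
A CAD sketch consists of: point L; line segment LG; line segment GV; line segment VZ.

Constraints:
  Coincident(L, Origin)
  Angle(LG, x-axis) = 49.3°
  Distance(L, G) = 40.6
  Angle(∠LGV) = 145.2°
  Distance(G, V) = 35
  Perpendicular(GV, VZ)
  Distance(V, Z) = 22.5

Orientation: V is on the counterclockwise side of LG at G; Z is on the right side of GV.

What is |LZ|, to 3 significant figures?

82.2

L is at the origin; LG runs at 49.3° with length 40.6, so G = 40.6·(cos 49.3°, sin 49.3°) = (26.5, 30.8). ∠LGV = 145.2°, so GV runs at 49.3° + (180° − 145.2°) = 84.1° from the x-axis; with |GV| = 35.0, V = G + 35.0·(cos 84.1°, sin 84.1°) = (30.1, 65.6). The perpendicularity gives VZ at right angles to GV; with |VZ| = 22.5 on the right of GV, Z = V + 22.5·(0.995, -0.103) = (52.5, 63.3). Then |LZ| = |Z − L| = 82.2.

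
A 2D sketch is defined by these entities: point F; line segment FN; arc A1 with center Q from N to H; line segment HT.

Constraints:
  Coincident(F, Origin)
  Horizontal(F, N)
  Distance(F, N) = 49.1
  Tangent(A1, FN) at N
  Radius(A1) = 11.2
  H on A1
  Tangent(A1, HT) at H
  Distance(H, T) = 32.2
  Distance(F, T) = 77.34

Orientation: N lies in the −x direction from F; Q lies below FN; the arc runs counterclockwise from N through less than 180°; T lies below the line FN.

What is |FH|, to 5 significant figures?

60.860

Checks: F.y = 0.00, N.y = 0.00 ✓; ∠(QN, NF) = 90.00° ✓; |QH| = 11.20 ✓; ∠(QH, HT) = 90.00° ✓; |HT| = 32.20 ✓; |FT| = 77.34 ✓.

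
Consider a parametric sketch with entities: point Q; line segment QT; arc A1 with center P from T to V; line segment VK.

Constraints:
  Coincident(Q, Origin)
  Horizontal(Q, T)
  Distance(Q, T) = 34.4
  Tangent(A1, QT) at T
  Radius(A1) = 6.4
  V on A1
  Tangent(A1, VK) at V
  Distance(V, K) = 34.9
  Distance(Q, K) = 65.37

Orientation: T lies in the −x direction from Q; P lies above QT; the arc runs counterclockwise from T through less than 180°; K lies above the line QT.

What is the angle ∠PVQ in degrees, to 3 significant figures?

114°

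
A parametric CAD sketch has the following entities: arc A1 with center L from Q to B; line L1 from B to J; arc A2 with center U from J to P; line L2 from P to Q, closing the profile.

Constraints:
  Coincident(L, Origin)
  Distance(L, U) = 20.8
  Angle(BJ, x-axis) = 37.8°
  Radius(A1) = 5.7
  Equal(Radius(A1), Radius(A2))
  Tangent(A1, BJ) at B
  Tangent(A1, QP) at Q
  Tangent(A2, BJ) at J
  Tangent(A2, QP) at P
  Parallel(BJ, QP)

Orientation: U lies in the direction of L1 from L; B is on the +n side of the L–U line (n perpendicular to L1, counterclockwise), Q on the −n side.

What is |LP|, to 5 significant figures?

21.567

Tangency of A1 to both parallel lines with radius 5.7 puts B and Q at L ± 5.7·n: B = (-3.4936, 4.5039), Q = (3.4936, -4.5039). Equal radii place J and P the same way about U: J = U + 5.7·n = (12.942, 17.252), P = U − 5.7·n = (19.929, 8.2446). Then |LP| = |P − L| = 21.567.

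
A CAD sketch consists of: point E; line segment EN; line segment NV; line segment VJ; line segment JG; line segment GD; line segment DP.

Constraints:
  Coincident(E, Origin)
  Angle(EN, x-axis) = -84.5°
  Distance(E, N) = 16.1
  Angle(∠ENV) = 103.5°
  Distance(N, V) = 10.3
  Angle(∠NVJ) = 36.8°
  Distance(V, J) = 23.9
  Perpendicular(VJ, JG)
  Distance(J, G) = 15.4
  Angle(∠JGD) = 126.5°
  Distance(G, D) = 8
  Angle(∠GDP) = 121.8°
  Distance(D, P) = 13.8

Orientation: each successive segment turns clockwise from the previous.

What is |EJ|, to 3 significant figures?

5.25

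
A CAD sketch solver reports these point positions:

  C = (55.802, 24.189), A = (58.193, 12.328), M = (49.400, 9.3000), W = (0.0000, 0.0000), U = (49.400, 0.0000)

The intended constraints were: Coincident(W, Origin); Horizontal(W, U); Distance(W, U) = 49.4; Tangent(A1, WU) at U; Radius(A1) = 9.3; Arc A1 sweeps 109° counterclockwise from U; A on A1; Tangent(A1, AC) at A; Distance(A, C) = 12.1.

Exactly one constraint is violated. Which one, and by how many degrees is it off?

Tangent(A1, AC) at A — off by 7.60°.

W = (0.00, 0.00) ✓; W.y = 0.00, U.y = 0.00 ✓; |WU| = 49.40 ✓; ∠(MU, UW) = 90.00° ✓; |MU| = 9.300 ✓; bearing(M→A) − bearing(M→U) = 109.0° ✓; |MA| = 9.300 ✓; ∠(MA, AC) = 97.60° ✗; |AC| = 12.10 ✓.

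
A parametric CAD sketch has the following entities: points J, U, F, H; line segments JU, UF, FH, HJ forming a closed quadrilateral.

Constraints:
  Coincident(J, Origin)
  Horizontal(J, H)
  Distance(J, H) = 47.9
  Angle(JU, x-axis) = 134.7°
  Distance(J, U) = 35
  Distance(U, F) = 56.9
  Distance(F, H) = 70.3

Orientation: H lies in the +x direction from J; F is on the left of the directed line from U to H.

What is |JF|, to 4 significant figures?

65.64

J is at the origin; JH is horizontal with |JH| = 47.9 and H in +x, so H = (47.9, 0). JU runs at 134.7° with |JU| = 35.0, so U = (-24.62, 24.88). F is determined by |UF| = 56.9 and |FH| = 70.3 together: it lies at the intersection of circle(U, 56.9) and circle(H, 70.3). With |UH| = 76.67, the foot of the radical line on UH is 27.22 from U and the perpendicular offset is √(56.9² − 27.22²) = 49.97. Taking the left-of-UH solution: F = (17.34, 63.31).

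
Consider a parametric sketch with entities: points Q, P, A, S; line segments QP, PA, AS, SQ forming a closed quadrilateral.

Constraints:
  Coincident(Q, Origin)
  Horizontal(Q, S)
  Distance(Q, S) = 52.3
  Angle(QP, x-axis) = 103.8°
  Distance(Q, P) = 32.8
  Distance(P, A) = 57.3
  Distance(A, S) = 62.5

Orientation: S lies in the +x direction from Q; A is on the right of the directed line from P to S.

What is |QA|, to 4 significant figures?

25.82

Q is at the origin; Q and S share the same y with |QS| = 52.3 and S in +x, so S = (52.3, 0). QP runs at 103.8° with |QP| = 32.8, so P = (-7.824, 31.85). A is determined by |PA| = 57.3 and |AS| = 62.5 together: it lies at the intersection of circle(P, 57.3) and circle(S, 62.5). With |PS| = 68.04, the foot of the radical line on PS is 29.44 from P and the perpendicular offset is √(57.3² − 29.44²) = 49.16. Taking the right-of-PS solution: A = (-4.820, -25.37).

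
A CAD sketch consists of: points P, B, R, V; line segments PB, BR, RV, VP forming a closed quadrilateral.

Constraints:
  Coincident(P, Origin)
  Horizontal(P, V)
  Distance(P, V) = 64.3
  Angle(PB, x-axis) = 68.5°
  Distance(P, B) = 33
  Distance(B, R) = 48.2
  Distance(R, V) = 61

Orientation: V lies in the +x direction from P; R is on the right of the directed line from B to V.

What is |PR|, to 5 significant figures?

18.014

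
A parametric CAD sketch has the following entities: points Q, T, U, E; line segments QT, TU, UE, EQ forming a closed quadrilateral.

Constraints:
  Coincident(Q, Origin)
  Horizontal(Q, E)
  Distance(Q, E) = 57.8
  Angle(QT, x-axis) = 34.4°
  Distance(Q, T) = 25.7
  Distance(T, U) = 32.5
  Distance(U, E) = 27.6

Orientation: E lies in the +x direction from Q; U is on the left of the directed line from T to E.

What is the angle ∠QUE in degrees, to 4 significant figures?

76.04°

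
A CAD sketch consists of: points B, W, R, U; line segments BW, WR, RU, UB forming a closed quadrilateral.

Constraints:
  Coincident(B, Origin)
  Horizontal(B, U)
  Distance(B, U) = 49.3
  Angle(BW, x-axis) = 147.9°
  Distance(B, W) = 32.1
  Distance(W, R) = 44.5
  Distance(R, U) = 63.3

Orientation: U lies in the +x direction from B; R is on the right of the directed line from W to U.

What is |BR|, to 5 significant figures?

25.513

Checks: |WR| = 44.50 ✓; |RU| = 63.30 ✓.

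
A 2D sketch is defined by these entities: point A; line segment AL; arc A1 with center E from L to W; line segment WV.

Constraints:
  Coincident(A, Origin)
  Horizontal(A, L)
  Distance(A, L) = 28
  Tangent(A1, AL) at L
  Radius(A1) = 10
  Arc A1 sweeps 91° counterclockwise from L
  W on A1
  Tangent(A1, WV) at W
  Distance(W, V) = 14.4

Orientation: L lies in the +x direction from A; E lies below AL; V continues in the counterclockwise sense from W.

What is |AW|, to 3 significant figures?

20.7

A is at the origin; A and L share the same y with |AL| = 28.0 and L on the +x side, so L = (28.0, 0.00). The tangent condition forces EL to be normal to AL, so E = L + (0, -10) = (28.0, -10.0). On A1, L sits at bearing 90° from E; a 91° counterclockwise sweep puts W at bearing 181°, so W = E + 10.0·(cos 181°, sin 181°) = (18.0, -10.2). Then |AW| = |W − A| = 20.7.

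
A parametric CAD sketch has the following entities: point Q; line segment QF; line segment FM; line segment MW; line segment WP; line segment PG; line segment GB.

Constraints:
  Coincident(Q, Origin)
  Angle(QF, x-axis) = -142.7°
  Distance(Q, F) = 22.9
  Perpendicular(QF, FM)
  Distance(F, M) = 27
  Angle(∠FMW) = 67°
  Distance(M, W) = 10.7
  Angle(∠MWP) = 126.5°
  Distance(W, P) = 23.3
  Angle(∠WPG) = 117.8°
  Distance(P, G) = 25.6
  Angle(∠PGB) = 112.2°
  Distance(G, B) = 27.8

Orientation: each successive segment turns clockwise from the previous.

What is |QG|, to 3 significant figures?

31.6

Q is at the origin; QF runs at -142.7° with length 22.9, so F = (-18.2, -13.9). QF ⟂ FM, so FM runs at 127°; with |FM| = 27.0, M = (-34.6, 7.60). ∠FMW = 67.0° gives MW at 14.3° from the x-axis; with |MW| = 10.7, W = (-24.2, 10.2). ∠MWP = 126.5° gives WP at -39.2° from the x-axis; with |WP| = 23.3, P = (-6.15, -4.48). ∠WPG = 117.8° gives PG at -101° from the x-axis; with |PG| = 25.6, G = (-11.2, -29.6). Then |QG| = |G − Q| = 31.6.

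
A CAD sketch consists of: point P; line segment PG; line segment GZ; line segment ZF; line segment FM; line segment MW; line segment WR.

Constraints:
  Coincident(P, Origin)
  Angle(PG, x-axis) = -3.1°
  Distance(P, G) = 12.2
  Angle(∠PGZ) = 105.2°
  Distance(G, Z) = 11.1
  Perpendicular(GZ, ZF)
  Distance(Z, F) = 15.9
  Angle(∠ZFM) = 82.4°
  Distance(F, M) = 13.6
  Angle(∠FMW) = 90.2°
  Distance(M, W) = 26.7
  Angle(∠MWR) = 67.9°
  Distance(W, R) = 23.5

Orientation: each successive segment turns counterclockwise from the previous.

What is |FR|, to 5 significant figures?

19.683

∠FMW = 90.2° gives MW at -10.900° from the x-axis; with |MW| = 26.7, W = (24.265, -3.5410). ∠MWR = 67.9° gives WR at 101.20° from the x-axis; with |WR| = 23.5, R = (19.700, 19.511). Then |FR| = |R − F| = 19.683.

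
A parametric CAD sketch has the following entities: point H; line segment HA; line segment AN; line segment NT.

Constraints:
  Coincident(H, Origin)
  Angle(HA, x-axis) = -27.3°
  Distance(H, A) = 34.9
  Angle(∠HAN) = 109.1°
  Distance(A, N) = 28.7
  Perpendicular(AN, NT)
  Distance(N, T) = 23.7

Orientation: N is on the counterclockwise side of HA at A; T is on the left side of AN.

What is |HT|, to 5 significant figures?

41.179

∠HAN = 109.1°, so AN runs at -27.3° + (180° − 109.1°) = 43.600° from the x-axis; with |AN| = 28.7, N = A + 28.7·(cos 43.600°, sin 43.600°) = (51.796, 3.7852). The perpendicularity gives NT at right angles to AN; with |NT| = 23.7 on the left of AN, T = N + 23.7·(-0.68962, 0.72417) = (35.452, 20.948). Then |HT| = |T − H| = 41.179.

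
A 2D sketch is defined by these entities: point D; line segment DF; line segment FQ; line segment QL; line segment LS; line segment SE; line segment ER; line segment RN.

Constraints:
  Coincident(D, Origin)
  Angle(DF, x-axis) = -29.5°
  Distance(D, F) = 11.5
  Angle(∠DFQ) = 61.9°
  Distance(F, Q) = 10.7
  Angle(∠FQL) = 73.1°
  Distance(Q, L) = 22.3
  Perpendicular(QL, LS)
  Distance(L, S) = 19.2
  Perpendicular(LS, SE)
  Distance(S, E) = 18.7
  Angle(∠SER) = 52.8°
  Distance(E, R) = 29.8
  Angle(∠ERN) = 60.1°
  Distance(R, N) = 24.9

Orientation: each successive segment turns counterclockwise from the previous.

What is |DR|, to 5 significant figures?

12.319

D is at the origin; DF runs at -29.5° with length 11.5, so F = (10.009, -5.6629). ∠DFQ = 61.9° gives FQ at 88.600° from the x-axis; with |FQ| = 10.7, Q = (10.271, 5.0339). ∠FQL = 73.1° gives QL at -164.50° from the x-axis; with |QL| = 22.3, L = (-11.218, -0.92548). QL is perpendicular to LS, so LS runs at -74.500°; with |LS| = 19.2, S = (-6.0875, -19.427). LS is perpendicular to SE, so SE runs at 15.500°; with |SE| = 18.7, E = (11.932, -14.430). ∠SER = 52.8° gives ER at 142.70° from the x-axis; with |ER| = 29.8, R = (-11.773, 3.6286). Then |DR| = |R − D| = 12.319.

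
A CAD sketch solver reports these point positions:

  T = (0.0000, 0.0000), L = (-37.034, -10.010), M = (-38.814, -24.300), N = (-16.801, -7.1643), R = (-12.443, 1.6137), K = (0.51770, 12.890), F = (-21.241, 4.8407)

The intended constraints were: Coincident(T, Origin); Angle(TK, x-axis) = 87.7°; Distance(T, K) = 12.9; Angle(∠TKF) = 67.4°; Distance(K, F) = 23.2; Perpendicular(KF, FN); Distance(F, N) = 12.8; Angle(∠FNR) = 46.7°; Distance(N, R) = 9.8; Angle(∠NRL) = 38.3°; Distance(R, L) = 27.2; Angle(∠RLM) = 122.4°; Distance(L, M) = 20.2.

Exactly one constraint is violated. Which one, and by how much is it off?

Distance(L, M) = 20.2 — off by 5.80.

T = (0.00, 0.00) ✓; TK at 87.70° ✓; |TK| = 12.90 ✓; ∠TKF = 67.40° ✓; |KF| = 23.20 ✓; ∠(KF, FN) = 90.00° ✓; |FN| = 12.80 ✓; ∠FNR = 46.70° ✓; |NR| = 9.800 ✓; ∠NRL = 38.30° ✓; |RL| = 27.20 ✓; ∠RLM = 122.4° ✓; |LM| = 14.40 ✗.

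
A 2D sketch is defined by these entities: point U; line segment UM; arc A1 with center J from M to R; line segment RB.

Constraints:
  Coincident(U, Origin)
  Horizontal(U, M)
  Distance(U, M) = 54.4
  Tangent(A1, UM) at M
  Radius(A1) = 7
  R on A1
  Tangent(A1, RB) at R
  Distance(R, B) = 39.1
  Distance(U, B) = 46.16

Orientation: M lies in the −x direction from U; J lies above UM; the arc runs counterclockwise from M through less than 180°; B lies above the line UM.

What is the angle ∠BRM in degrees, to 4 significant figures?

150.7°

Checks: |JM| = 7.000 ✓; |JR| = 7.000 ✓; ∠(JR, RB) = 90.00° ✓; |RB| = 39.10 ✓; |UB| = 46.16 ✓.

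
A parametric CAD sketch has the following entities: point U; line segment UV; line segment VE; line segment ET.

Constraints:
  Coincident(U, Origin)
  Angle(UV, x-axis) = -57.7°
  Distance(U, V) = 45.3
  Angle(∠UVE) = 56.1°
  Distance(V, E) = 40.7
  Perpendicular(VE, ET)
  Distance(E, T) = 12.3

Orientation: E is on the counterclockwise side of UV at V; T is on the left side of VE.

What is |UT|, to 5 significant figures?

29.636

U is at the origin; UV runs at -57.7° with length 45.3, so V = 45.3·(cos -57.7°, sin -57.7°) = (24.206, -38.290). ∠UVE = 56.1°, so VE runs at -57.7° + (180° − 56.1°) = 66.200° from the x-axis; with |VE| = 40.7, E = V + 40.7·(cos 66.200°, sin 66.200°) = (40.630, -1.0515). VE is perpendicular to ET; with |ET| = 12.3 on the left of VE, T = E + 12.3·(-0.91496, 0.40355) = (29.376, 3.9121). Then |UT| = |T − U| = 29.636.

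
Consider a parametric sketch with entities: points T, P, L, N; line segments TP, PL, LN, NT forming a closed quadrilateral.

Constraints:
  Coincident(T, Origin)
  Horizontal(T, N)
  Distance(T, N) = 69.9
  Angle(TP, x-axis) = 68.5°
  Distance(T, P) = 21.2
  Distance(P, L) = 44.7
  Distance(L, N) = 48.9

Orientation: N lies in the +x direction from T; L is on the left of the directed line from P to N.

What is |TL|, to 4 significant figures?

62.85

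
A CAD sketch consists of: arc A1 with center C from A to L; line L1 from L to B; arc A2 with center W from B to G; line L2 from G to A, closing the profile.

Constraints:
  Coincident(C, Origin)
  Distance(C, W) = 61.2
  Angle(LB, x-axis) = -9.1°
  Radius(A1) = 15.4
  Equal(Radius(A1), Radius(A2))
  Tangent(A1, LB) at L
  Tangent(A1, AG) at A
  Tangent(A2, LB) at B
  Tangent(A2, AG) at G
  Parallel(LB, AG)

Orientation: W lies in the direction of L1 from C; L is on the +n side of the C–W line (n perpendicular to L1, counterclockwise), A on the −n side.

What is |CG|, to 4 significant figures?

63.11

Tangency of A1 to both parallel lines with radius 15.4 puts L and A at C ± 15.4·n: L = (2.436, 15.21), A = (-2.436, -15.21). Equal radii place B and G the same way about W: B = W + 15.4·n = (62.87, 5.527), G = W − 15.4·n = (57.99, -24.89). Then |CG| = |G − C| = 63.11.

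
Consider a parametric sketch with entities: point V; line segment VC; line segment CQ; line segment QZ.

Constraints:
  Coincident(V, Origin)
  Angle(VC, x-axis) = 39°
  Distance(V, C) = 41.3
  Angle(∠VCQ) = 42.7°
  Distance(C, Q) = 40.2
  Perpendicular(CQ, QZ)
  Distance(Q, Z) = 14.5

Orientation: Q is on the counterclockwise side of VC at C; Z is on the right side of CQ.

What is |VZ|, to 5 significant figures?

43.634

V is at the origin; VC runs at 39.0° with length 41.3, so C = 41.3·(cos 39.0°, sin 39.0°) = (32.096, 25.991). ∠VCQ = 42.7°, so CQ runs at 39.0° + (180° − 42.7°) = 176.30° from the x-axis; with |CQ| = 40.2, Q = C + 40.2·(cos 176.30°, sin 176.30°) = (-8.0201, 28.585). CQ is perpendicular to QZ; with |QZ| = 14.5 on the right of CQ, Z = Q + 14.5·(0.064532, 0.99792) = (-7.0844, 43.055). Then |VZ| = |Z − V| = 43.634.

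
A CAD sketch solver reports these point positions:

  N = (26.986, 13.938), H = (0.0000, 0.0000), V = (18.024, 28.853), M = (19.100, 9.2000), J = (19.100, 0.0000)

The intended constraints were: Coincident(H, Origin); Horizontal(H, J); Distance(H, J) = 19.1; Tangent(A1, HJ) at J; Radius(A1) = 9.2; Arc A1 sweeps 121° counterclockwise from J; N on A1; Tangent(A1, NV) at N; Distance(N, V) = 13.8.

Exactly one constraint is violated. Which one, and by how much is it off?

Distance(N, V) = 13.8 — off by 3.60.

H = (0.00, 0.00) ✓; H.y = 0.00, J.y = 0.00 ✓; |HJ| = 19.10 ✓; ∠(MJ, JH) = 90.00° ✓; |MJ| = 9.200 ✓; bearing(M→N) − bearing(M→J) = 121.0° ✓; |MN| = 9.200 ✓; ∠(MN, NV) = 90.00° ✓; |NV| = 17.40 ✗.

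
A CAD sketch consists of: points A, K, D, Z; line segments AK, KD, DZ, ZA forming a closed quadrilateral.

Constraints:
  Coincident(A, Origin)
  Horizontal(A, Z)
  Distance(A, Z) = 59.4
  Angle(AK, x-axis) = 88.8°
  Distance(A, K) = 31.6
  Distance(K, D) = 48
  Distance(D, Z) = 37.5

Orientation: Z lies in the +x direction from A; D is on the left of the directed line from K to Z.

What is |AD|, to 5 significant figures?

60.301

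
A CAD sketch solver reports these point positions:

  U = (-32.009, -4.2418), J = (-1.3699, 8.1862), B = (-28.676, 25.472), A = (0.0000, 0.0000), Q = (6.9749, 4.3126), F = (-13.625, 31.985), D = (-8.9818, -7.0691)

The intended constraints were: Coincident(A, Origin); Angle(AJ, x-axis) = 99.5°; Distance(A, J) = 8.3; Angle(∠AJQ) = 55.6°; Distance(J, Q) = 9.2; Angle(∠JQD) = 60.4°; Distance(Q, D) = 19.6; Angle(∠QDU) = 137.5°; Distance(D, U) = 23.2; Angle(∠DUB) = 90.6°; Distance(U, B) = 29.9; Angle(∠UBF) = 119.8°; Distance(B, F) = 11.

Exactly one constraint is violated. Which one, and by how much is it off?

Distance(B, F) = 11 — off by 5.40.

A = (0.00, 0.00) ✓; AJ at 99.50° ✓; |AJ| = 8.300 ✓; ∠AJQ = 55.60° ✓; |JQ| = 9.200 ✓; ∠JQD = 60.40° ✓; |QD| = 19.60 ✓; ∠QDU = 137.5° ✓; |DU| = 23.20 ✓; ∠DUB = 90.60° ✓; |UB| = 29.90 ✓; ∠UBF = 119.8° ✓; |BF| = 16.40 ✗.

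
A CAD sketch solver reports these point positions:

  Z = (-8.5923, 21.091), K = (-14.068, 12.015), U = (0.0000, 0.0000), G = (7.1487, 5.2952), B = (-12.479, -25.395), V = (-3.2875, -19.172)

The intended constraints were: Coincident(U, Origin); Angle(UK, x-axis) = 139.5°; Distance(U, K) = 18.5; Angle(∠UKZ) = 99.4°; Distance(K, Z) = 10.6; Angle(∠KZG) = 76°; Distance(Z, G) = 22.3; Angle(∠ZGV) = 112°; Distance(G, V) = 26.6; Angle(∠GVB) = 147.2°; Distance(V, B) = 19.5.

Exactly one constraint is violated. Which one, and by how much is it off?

Distance(V, B) = 19.5 — off by 8.40.

U = (0.00, 0.00) ✓; UK at 139.5° ✓; |UK| = 18.50 ✓; ∠UKZ = 99.40° ✓; |KZ| = 10.60 ✓; ∠KZG = 76.00° ✓; |ZG| = 22.30 ✓; ∠ZGV = 112.0° ✓; |GV| = 26.60 ✓; ∠GVB = 147.2° ✓; |VB| = 11.10 ✗.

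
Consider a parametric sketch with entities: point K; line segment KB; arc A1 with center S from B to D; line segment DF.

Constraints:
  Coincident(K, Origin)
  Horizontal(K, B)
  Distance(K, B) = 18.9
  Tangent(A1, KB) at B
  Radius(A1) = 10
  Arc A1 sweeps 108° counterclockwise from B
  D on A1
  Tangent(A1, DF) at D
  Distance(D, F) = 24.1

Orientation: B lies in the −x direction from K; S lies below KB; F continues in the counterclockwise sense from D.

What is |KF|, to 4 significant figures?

41.67

K is at the origin; KB is horizontal with |KB| = 18.9 and B on the −x side, so B = (-18.90, 0.000). Tangency of A1 to KB means the radius SB is perpendicular to KB, so S = B + (0, -10) = (-18.90, -10.00). On A1, B sits at bearing 90° from S; a 108° counterclockwise sweep puts D at bearing 198°, so D = S + 10.0·(cos 198°, sin 198°) = (-28.41, -13.09). Tangency of A1 to DF means the radius SD is perpendicular to DF, so DF runs along (−sin 198°, cos 198°); with |DF| = 24.1, F = (-20.96, -36.01). Then |KF| = |F − K| = 41.67.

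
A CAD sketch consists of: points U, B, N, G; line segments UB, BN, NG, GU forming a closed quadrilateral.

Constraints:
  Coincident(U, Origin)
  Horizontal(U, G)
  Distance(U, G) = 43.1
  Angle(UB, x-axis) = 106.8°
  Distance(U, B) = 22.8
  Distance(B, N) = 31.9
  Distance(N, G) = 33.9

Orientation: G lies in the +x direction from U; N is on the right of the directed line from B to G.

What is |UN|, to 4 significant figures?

11.18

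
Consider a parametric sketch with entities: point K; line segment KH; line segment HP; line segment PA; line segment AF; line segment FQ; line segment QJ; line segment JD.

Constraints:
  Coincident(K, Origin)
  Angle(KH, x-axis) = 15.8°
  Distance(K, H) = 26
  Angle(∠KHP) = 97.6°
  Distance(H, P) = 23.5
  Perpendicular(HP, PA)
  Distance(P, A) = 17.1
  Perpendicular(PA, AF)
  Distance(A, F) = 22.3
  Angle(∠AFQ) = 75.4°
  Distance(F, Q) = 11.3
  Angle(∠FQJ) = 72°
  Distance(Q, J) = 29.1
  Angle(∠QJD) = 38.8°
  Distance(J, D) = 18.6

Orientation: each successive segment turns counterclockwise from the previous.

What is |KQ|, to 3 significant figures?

21.0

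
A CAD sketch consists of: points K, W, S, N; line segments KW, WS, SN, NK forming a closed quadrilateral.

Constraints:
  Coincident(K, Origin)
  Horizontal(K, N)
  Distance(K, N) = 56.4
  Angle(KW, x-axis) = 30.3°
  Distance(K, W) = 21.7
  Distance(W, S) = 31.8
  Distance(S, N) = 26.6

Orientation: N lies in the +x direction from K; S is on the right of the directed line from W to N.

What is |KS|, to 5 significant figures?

38.838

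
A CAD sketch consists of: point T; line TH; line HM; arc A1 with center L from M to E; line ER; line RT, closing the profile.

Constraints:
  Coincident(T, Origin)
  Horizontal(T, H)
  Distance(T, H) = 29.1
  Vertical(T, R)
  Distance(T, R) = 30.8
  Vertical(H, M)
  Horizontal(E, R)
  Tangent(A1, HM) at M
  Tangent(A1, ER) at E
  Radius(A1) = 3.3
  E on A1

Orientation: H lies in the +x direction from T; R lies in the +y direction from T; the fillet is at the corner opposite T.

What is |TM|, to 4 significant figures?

40.04

T is at the origin; T and H share the same y with |TH| = 29.1 and H on the +x side, so H = (29.10, 0.000). T and R share the same x with |TR| = 30.8 and R on the +y side, so R = (0.000, 30.80). The virtual corner opposite T is at (29.10, 30.80). Since A1 is tangent to HM there, LM ⟂ HM and tangency of A1 to ER means the radius LE is perpendicular to ER, with radius 3.3, so the center L sits 3.3 in from both sides at L = (25.80, 27.50). That places the tangent points at M = (29.10, 27.50) on HM and E = (25.80, 30.80) on ER. Then |TM| = |M − T| = 40.04.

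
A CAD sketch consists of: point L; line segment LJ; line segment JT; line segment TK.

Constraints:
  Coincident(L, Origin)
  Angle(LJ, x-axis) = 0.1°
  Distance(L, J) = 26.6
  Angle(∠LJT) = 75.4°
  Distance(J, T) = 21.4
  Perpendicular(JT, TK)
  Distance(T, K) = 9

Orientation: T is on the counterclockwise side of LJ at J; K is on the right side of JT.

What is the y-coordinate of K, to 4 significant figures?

23.03

L is at the origin; LJ runs at 0.1° with length 26.6, so J = 26.6·(cos 0.1°, sin 0.1°) = (26.60, 0.04643). ∠LJT = 75.4°, so JT runs at 0.1° + (180° − 75.4°) = 104.7° from the x-axis; with |JT| = 21.4, T = J + 21.4·(cos 104.7°, sin 104.7°) = (21.17, 20.75). The perpendicularity gives TK at right angles to JT; with |TK| = 9.0 on the right of JT, K = T + 9.0·(0.9673, 0.2538) = (29.87, 23.03). So K.y = 23.03.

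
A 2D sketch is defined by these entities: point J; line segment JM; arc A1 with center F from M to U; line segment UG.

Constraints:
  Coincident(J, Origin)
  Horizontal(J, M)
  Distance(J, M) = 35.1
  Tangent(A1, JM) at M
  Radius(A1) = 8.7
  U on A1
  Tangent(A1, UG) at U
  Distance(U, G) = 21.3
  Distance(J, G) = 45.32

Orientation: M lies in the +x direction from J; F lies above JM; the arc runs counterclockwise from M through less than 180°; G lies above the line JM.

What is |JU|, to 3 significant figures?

44.6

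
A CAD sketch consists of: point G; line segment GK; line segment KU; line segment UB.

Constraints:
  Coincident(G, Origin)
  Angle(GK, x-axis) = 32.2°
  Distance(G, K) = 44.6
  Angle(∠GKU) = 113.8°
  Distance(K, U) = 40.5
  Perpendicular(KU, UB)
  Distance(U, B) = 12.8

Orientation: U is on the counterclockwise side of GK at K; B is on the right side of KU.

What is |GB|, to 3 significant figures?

79.3

∠GKU = 113.8°, so KU runs at 32.2° + (180° − 113.8°) = 98.4° from the x-axis; with |KU| = 40.5, U = K + 40.5·(cos 98.4°, sin 98.4°) = (31.8, 63.8). KU is perpendicular to UB; with |UB| = 12.8 on the right of KU, B = U + 12.8·(0.989, 0.146) = (44.5, 65.7). Then |GB| = |B − G| = 79.3.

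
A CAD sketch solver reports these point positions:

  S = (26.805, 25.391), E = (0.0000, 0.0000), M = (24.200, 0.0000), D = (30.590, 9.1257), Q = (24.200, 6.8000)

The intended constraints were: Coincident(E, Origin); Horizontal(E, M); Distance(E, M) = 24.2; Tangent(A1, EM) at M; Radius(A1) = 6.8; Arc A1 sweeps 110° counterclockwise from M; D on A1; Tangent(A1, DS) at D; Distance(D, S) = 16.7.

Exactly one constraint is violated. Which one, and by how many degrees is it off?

Tangent(A1, DS) at D — off by 6.90°.

E = (0.00, 0.00) ✓; E.y = 0.00, M.y = 0.00 ✓; |EM| = 24.20 ✓; ∠(QM, ME) = 90.00° ✓; |QM| = 6.800 ✓; bearing(Q→D) − bearing(Q→M) = 110.0° ✓; |QD| = 6.800 ✓; ∠(QD, DS) = 96.90° ✗; |DS| = 16.70 ✓.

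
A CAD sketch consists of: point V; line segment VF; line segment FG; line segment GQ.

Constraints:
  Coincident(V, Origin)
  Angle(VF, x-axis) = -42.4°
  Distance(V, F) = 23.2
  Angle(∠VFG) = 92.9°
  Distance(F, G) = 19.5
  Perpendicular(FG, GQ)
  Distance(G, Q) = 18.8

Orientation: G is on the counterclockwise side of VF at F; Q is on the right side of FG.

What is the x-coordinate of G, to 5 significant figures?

30.993

V is at the origin; VF runs at -42.4° with length 23.2, so F = 23.2·(cos -42.4°, sin -42.4°) = (17.132, -15.644). ∠VFG = 92.9°, so FG runs at -42.4° + (180° − 92.9°) = 44.700° from the x-axis; with |FG| = 19.5, G = F + 19.5·(cos 44.700°, sin 44.700°) = (30.993, -1.9276). So G.x = 30.993.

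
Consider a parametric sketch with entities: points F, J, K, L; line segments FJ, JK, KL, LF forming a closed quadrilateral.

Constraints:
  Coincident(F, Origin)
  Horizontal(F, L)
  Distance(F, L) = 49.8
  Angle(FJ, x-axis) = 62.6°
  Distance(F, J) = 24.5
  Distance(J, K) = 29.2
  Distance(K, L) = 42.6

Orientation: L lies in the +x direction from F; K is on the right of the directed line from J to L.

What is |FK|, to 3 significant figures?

10.7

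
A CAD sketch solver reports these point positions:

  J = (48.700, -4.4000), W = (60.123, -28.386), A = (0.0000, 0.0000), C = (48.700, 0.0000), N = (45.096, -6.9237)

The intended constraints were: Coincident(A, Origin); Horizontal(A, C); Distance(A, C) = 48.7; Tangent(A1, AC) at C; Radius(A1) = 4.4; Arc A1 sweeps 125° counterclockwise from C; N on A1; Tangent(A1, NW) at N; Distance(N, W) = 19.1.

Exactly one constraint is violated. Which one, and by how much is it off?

Distance(N, W) = 19.1 — off by 7.10.

A = (0.00, 0.00) ✓; A.y = 0.00, C.y = 0.00 ✓; |AC| = 48.70 ✓; ∠(JC, CA) = 90.00° ✓; |JC| = 4.400 ✓; bearing(J→N) − bearing(J→C) = 125.0° ✓; |JN| = 4.400 ✓; ∠(JN, NW) = 90.00° ✓; |NW| = 26.20 ✗.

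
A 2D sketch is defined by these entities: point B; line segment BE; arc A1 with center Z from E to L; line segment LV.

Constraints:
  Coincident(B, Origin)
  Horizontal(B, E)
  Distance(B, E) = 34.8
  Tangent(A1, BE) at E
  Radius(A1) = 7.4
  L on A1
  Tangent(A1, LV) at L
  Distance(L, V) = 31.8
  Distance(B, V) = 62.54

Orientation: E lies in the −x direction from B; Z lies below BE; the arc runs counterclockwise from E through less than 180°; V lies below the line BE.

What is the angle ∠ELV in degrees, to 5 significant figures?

143.86°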